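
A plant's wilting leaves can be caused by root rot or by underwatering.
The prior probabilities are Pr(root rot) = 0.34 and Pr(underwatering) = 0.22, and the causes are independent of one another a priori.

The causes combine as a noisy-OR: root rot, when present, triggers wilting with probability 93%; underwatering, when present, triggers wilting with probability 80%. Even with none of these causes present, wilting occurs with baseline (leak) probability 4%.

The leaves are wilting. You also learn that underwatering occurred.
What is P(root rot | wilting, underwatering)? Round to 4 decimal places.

Under noisy-OR, P(wilting | causes) = 1 − (1−0.04)·∏(1−qᵢ) over the active causes.
By total probability over both values of root rot:
  P(wilting | underwatering) = 0.808×0.66 + 0.98656×0.34
        = 0.533280 + 0.335430 = 0.868710
The terms with root rot present sum to 0.335430, so
  P(root rot | wilting, underwatering) = 0.335430 / 0.868710 ≈ 0.3861

P(root rot | wilting, underwatering) ≈ 0.3861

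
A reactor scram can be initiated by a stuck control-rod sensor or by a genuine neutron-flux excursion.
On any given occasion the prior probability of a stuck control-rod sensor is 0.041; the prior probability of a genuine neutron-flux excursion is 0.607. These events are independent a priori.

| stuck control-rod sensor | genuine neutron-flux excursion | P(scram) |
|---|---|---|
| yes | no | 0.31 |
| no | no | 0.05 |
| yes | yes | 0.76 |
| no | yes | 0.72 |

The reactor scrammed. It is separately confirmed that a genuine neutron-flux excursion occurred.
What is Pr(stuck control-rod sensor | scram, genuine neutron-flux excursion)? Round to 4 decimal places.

Pr(stuck control-rod sensor | scram, genuine neutron-flux excursion) ≈ 0.0432

Enumerate both values of stuck control-rod sensor and weight by the priors:
  P(scram | genuine neutron-flux excursion) = 0.72*0.959 + 0.76*0.041
        = 0.690480 + 0.031160 = 0.721640
Configurations with stuck control-rod sensor contribute 0.031160, so
  P(stuck control-rod sensor | scram, genuine neutron-flux excursion) = 0.031160 / 0.721640 ≈ 0.0432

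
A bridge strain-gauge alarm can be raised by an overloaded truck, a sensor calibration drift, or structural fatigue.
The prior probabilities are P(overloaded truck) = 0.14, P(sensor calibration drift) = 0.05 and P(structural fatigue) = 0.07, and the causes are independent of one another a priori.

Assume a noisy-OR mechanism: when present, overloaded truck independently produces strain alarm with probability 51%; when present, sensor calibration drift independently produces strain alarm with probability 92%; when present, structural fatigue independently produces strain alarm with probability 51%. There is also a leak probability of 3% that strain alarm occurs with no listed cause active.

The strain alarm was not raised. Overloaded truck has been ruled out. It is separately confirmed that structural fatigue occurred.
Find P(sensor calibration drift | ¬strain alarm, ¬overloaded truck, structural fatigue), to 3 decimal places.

P(sensor calibration drift | ¬strain alarm, ¬overloaded truck, structural fatigue) ≈ 0.004

Under noisy-OR, P(strain alarm | causes) = 1 − (1−0.03)·∏(1−qᵢ) over the active causes.
Weight on sensor calibration drift=true, given the evidence: 0.038024*0.05 = 0.001901
Denominator P(¬strain alarm | ¬overloaded truck, structural fatigue): 0.4753*0.95 + 0.038024*0.05 = 0.453436
Posterior = 0.001901 / 0.453436 ≈ 0.004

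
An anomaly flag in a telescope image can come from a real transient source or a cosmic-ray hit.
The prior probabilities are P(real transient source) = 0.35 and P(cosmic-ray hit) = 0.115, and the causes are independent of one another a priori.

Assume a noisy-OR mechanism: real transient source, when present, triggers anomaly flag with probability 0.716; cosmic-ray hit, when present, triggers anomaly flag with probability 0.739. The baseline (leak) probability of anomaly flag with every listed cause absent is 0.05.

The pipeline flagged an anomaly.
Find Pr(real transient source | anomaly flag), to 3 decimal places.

Pr(real transient source | anomaly flag) ≈ 0.756

Under noisy-OR, P(anomaly flag | causes) = 1 − (1−0.05)·∏(1−qᵢ) over the active causes.
By total probability over the 4 (real transient source, cosmic-ray hit) configurations:
  P(anomaly flag) = 0.05·0.65·0.885 + 0.75205·0.65·0.115 + 0.7302·0.35·0.885 + 0.929582·0.35·0.115
        = 0.028762 + 0.056216 + 0.226179 + 0.037416 = 0.348573
Configurations with real transient source contribute 0.263595, so
  P(real transient source | anomaly flag) = 0.263595 / 0.348573 ≈ 0.756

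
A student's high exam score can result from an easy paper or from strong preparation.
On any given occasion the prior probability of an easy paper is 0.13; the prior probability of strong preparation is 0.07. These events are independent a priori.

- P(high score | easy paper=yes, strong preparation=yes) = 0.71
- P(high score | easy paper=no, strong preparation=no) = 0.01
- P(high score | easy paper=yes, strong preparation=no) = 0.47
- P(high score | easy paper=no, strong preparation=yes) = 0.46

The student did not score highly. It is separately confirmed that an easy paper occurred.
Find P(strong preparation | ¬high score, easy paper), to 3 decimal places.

Enumerate both values of strong preparation and weight by the priors:
  P(¬high score | easy paper) = 0.53×0.93 + 0.29×0.07
        = 0.492900 + 0.020300 = 0.513200
Configurations with strong preparation contribute 0.020300, so
  P(strong preparation | ¬high score, easy paper) = 0.020300 / 0.513200 ≈ 0.040

P(strong preparation | ¬high score, easy paper) ≈ 0.040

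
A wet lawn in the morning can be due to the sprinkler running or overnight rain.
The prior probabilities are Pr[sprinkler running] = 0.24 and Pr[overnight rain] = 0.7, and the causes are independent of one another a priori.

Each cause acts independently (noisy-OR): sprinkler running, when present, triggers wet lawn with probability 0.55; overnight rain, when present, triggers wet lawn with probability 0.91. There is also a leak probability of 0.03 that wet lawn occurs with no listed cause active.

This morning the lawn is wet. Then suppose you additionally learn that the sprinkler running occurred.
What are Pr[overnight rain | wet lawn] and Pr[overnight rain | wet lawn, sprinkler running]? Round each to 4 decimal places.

Under noisy-OR, P(wet lawn | causes) = 1 − (1−0.03)·∏(1−qᵢ) over the active causes.
For the numerator, keep only overnight rain=true terms: 0.485556 + 0.161400 = 0.646956
The normalizing constant is 0.03×0.76×0.3 + 0.9127×0.76×0.7 + 0.5635×0.24×0.3 + 0.960715×0.24×0.7 = 0.694368
P(overnight rain | wet lawn) = 0.646956/0.694368 ≈ 0.9317

Now condition on the additional information:
P(wet lawn | sprinkler running) = 0.5635*0.3 + 0.960715*0.7 = 0.169050 + 0.672500 = 0.841550
The overnight rain-present share is 0.960715*0.7 = 0.672500.
Hence the posterior is 0.672500/0.841550 ≈ 0.7991.

Pr[overnight rain | wet lawn] ≈ 0.9317; Pr[overnight rain | wet lawn, sprinkler running] ≈ 0.7991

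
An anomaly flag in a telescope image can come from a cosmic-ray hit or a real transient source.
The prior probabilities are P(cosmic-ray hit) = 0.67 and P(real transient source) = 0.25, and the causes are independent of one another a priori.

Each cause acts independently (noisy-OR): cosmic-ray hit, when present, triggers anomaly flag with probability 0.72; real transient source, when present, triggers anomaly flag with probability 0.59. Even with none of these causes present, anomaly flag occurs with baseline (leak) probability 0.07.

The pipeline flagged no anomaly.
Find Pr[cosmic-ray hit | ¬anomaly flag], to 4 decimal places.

Pr[cosmic-ray hit | ¬anomaly flag] ≈ 0.3624

Under noisy-OR, P(anomaly flag | causes) = 1 − (1−0.07)·∏(1−qᵢ) over the active causes.
For the numerator, keep only cosmic-ray hit=true terms: 0.130851 + 0.017883 = 0.148734
Denominator P(¬anomaly flag): 0.93*0.33*0.75 + 0.3813*0.33*0.25 + 0.2604*0.67*0.75 + 0.106764*0.67*0.25 = 0.410366
P(cosmic-ray hit | ¬anomaly flag) = 0.148734/0.410366 ≈ 0.3624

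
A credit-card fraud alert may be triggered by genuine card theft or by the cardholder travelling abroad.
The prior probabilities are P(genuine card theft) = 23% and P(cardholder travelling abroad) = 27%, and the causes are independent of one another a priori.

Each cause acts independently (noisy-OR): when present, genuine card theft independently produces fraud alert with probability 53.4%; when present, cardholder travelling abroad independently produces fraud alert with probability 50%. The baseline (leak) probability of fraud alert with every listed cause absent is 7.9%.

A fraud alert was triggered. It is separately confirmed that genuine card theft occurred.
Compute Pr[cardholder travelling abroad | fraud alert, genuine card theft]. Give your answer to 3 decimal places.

Pr[cardholder travelling abroad | fraud alert, genuine card theft] ≈ 0.337

Under noisy-OR, P(fraud alert | causes) = 1 − (1−0.079)·∏(1−qᵢ) over the active causes.
For the numerator, keep only cardholder travelling abroad=true terms: 0.785407*0.27 = 0.212060
Denominator P(fraud alert | genuine card theft): 0.570814*0.73 + 0.785407*0.27 = 0.628754
P(cardholder travelling abroad | fraud alert, genuine card theft) = 0.212060/0.628754 ≈ 0.337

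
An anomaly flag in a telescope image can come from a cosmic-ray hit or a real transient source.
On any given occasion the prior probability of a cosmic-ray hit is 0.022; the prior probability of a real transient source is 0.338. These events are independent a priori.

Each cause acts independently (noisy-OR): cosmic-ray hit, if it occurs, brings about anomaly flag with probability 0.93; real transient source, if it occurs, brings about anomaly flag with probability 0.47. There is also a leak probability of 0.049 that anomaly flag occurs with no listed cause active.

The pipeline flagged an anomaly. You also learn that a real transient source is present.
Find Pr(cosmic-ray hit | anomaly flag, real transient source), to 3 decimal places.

Pr(cosmic-ray hit | anomaly flag, real transient source) ≈ 0.042

Under noisy-OR, P(anomaly flag | causes) = 1 − (1−0.049)·∏(1−qᵢ) over the active causes.
Weight on cosmic-ray hit=true, given the evidence: 0.964718×0.022 = 0.021224
Denominator P(anomaly flag | real transient source): 0.49597×0.978 + 0.964718×0.022 = 0.506283
Posterior = 0.021224 / 0.506283 ≈ 0.042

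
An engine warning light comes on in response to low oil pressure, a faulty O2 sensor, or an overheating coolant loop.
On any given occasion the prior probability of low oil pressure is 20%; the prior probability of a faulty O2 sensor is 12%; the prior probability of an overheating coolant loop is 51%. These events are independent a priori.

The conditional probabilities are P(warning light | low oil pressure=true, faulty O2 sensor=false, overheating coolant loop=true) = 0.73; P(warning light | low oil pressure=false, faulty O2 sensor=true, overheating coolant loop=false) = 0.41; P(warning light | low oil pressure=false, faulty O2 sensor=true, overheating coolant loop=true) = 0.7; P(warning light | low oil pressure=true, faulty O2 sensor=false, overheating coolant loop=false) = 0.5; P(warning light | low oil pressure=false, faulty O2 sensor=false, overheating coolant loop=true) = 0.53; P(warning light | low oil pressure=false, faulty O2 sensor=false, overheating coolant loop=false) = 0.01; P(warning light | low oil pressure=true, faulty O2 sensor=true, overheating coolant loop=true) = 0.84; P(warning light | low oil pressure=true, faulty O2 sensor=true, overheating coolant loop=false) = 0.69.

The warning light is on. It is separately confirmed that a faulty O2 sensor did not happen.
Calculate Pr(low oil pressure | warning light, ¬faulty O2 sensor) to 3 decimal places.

For the numerator, keep only low oil pressure=true terms: 0.049000 + 0.074460 = 0.123460
Normalizer over all consistent configurations: 0.01×0.8×0.49 + 0.53×0.8×0.51 + 0.5×0.2×0.49 + 0.73×0.2×0.51 = 0.343620
Posterior = 0.123460 / 0.343620 ≈ 0.359

Pr(low oil pressure | warning light, ¬faulty O2 sensor) ≈ 0.359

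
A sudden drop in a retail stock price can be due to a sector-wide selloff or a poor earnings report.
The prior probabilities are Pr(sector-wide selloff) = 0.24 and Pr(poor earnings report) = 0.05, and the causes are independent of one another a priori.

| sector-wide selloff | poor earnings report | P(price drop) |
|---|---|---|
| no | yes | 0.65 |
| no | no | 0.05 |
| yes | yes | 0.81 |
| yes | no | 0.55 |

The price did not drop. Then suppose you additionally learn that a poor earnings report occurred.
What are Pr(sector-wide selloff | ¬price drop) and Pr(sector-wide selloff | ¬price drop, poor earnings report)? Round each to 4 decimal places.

Pr(sector-wide selloff | ¬price drop) ≈ 0.1304; Pr(sector-wide selloff | ¬price drop, poor earnings report) ≈ 0.1463

P(¬price drop) = 0.95·0.76·0.95 + 0.35·0.76·0.05 + 0.45·0.24·0.95 + 0.19·0.24·0.05 = 0.685900 + 0.013300 + 0.102600 + 0.002280 = 0.804080
Restricting to configurations with sector-wide selloff present: 0.102600 + 0.002280 = 0.104880.
So P(sector-wide selloff | ¬price drop) = 0.104880/0.804080 ≈ 0.1304.

Now also conditioning on poor earnings report=true:
Enumerate both values of sector-wide selloff and weight by the priors:
  P(¬price drop | poor earnings report) = 0.35×0.76 + 0.19×0.24
        = 0.266000 + 0.045600 = 0.311600
Configurations with sector-wide selloff contribute 0.045600, so
  P(sector-wide selloff | ¬price drop, poor earnings report) = 0.045600 / 0.311600 ≈ 0.1463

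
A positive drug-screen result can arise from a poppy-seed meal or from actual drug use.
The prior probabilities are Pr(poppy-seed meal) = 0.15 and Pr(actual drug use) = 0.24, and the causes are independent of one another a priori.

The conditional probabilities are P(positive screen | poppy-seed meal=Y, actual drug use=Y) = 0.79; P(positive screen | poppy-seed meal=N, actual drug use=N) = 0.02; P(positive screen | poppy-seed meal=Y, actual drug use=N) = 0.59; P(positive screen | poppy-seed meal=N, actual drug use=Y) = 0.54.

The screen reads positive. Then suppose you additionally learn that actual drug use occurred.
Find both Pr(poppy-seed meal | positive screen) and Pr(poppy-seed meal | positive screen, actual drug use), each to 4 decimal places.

Enumerate the 4 (poppy-seed meal, actual drug use) configurations and weight by the priors:
  P(positive screen) = 0.02*0.85*0.76 + 0.54*0.85*0.24 + 0.59*0.15*0.76 + 0.79*0.15*0.24
        = 0.012920 + 0.110160 + 0.067260 + 0.028440 = 0.218780
Keeping only the poppy-seed meal-present terms gives 0.095700, so
  P(poppy-seed meal | positive screen) = 0.095700 / 0.218780 ≈ 0.4374

Now condition on the additional information:
By total probability over both values of poppy-seed meal:
  P(positive screen | actual drug use) = 0.54×0.85 + 0.79×0.15
        = 0.459000 + 0.118500 = 0.577500
The terms with poppy-seed meal present sum to 0.118500, so
  P(poppy-seed meal | positive screen, actual drug use) = 0.118500 / 0.577500 ≈ 0.2052
The drop from 0.4374 to 0.2052 is the explaining-away (discounting) effect.

Pr(poppy-seed meal | positive screen) ≈ 0.4374; Pr(poppy-seed meal | positive screen, actual drug use) ≈ 0.2052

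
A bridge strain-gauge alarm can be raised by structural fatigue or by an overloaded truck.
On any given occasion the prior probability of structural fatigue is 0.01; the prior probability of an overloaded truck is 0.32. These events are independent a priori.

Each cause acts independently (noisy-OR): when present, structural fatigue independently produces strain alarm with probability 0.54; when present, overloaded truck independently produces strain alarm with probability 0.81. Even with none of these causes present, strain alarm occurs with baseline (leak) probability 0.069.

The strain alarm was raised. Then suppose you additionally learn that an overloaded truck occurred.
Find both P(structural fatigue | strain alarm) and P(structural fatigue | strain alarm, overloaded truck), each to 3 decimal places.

Under noisy-OR, P(strain alarm | causes) = 1 − (1−0.069)·∏(1−qᵢ) over the active causes.
Enumerate the 4 (structural fatigue, overloaded truck) configurations and weight by the priors:
  P(strain alarm) = 0.069·0.99·0.68 + 0.82311·0.99·0.32 + 0.57174·0.01·0.68 + 0.918631·0.01·0.32
        = 0.046451 + 0.260761 + 0.003888 + 0.002940 = 0.314040
The terms with structural fatigue present sum to 0.006828, so
  P(structural fatigue | strain alarm) = 0.006828 / 0.314040 ≈ 0.022

Now condition on the additional information:
P(strain alarm | overloaded truck) = 0.82311·0.99 + 0.918631·0.01 = 0.814879 + 0.009186 = 0.824065
The structural fatigue-present share is 0.918631·0.01 = 0.009186.
P(structural fatigue | strain alarm, overloaded truck) = 0.009186 / 0.824065 ≈ 0.011
— overloaded truck explains away the evidence for structural fatigue.

P(structural fatigue | strain alarm) ≈ 0.022; P(structural fatigue | strain alarm, overloaded truck) ≈ 0.011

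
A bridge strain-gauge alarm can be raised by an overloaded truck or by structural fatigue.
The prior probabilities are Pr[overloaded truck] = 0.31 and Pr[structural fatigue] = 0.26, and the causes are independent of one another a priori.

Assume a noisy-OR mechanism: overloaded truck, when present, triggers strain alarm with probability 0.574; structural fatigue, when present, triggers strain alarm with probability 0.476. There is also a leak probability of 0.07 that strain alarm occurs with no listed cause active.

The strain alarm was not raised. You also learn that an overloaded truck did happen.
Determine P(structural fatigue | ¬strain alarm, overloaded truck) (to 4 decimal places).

Under noisy-OR, P(strain alarm | causes) = 1 − (1−0.07)·∏(1−qᵢ) over the active causes.
Enumerate both values of structural fatigue and weight by the priors:
  P(¬strain alarm | overloaded truck) = 0.39618*0.74 + 0.207598*0.26
        = 0.293173 + 0.053975 = 0.347148
The terms with structural fatigue present sum to 0.053975, so
  P(structural fatigue | ¬strain alarm, overloaded truck) = 0.053975 / 0.347148 ≈ 0.1555

P(structural fatigue | ¬strain alarm, overloaded truck) ≈ 0.1555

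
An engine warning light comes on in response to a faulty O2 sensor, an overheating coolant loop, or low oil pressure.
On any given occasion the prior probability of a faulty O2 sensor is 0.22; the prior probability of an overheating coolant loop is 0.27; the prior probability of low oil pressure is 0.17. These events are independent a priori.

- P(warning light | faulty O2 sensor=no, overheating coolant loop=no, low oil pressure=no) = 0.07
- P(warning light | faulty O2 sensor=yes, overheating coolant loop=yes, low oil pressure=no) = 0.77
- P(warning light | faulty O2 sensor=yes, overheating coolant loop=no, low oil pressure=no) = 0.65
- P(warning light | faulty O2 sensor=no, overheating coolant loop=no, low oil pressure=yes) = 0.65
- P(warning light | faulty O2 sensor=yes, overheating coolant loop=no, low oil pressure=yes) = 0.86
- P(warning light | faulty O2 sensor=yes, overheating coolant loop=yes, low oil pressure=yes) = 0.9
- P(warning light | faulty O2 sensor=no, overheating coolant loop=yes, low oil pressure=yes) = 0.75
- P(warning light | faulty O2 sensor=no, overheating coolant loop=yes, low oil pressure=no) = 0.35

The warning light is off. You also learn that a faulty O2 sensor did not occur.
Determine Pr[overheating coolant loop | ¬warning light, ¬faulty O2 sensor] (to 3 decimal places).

Sum P(¬warning light|·) weighted by the priors over the 4 (overheating coolant loop, low oil pressure) configurations:
  P(¬warning light | ¬faulty O2 sensor) = 0.93×0.73×0.83 + 0.35×0.73×0.17 + 0.65×0.27×0.83 + 0.25×0.27×0.17
        = 0.563487 + 0.043435 + 0.145665 + 0.011475 = 0.764062
Keeping only the overheating coolant loop-present terms gives 0.157140, so
  P(overheating coolant loop | ¬warning light, ¬faulty O2 sensor) = 0.157140 / 0.764062 ≈ 0.206

Pr[overheating coolant loop | ¬warning light, ¬faulty O2 sensor] ≈ 0.206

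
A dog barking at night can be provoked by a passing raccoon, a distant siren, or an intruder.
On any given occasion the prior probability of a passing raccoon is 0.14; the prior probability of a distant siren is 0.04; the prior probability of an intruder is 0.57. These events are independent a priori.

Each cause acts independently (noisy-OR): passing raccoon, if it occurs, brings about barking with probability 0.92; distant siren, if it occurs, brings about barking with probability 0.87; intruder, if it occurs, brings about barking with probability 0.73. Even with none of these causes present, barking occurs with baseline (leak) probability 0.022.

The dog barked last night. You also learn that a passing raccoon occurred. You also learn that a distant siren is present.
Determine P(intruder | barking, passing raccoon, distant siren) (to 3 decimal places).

P(intruder | barking, passing raccoon, distant siren) ≈ 0.572

Under noisy-OR, P(barking | causes) = 1 − (1−0.022)·∏(1−qᵢ) over the active causes.
Numerator (weight on configurations with intruder): 0.997254*0.57 = 0.568435
Denominator P(barking | passing raccoon, distant siren): 0.989829*0.43 + 0.997254*0.57 = 0.994061
Posterior = 0.568435 / 0.994061 ≈ 0.572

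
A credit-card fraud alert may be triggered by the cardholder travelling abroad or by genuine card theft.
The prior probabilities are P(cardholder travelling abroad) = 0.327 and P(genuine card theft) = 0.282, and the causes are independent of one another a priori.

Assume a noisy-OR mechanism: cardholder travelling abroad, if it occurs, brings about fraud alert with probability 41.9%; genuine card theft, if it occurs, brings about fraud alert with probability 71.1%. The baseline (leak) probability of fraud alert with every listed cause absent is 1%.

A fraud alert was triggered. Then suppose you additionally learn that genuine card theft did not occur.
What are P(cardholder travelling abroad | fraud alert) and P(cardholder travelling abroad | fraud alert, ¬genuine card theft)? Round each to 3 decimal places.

Under noisy-OR, P(fraud alert | causes) = 1 − (1−0.01)·∏(1−qᵢ) over the active causes.
Enumerate the 4 (cardholder travelling abroad, genuine card theft) configurations and weight by the priors:
  P(fraud alert) = 0.01*0.673*0.718 + 0.71389*0.673*0.282 + 0.42481*0.327*0.718 + 0.83377*0.327*0.282
        = 0.004832 + 0.135486 + 0.099739 + 0.076885 = 0.316942
Configurations with cardholder travelling abroad contribute 0.176624, so
  P(cardholder travelling abroad | fraud alert) = 0.176624 / 0.316942 ≈ 0.557

With the extra evidence:
Enumerate both values of cardholder travelling abroad and weight by the priors:
  P(fraud alert | ¬genuine card theft) = 0.01*0.673 + 0.42481*0.327
        = 0.006730 + 0.138913 = 0.145643
Configurations with cardholder travelling abroad contribute 0.138913, so
  P(cardholder travelling abroad | fraud alert, ¬genuine card theft) = 0.138913 / 0.145643 ≈ 0.954
With genuine card theft excluded, cardholder travelling abroad must carry more of the explanatory weight for the fraud alert.

P(cardholder travelling abroad | fraud alert) ≈ 0.557; P(cardholder travelling abroad | fraud alert, ¬genuine card theft) ≈ 0.954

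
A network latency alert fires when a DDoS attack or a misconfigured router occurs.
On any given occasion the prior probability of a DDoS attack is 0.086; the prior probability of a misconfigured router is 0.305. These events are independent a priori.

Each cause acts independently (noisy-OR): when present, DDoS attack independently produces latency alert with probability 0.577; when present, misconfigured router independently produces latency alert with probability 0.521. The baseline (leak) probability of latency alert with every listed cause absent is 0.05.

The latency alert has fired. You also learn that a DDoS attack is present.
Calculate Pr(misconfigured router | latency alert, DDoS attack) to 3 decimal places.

Pr(misconfigured router | latency alert, DDoS attack) ≈ 0.372

Under noisy-OR, P(latency alert | causes) = 1 − (1−0.05)·∏(1−qᵢ) over the active causes.
P(latency alert | DDoS attack) = 0.59815×0.695 + 0.807514×0.305 = 0.415714 + 0.246292 = 0.662006
The misconfigured router-present share is 0.807514×0.305 = 0.246292.
Hence the posterior is 0.246292/0.662006 ≈ 0.372.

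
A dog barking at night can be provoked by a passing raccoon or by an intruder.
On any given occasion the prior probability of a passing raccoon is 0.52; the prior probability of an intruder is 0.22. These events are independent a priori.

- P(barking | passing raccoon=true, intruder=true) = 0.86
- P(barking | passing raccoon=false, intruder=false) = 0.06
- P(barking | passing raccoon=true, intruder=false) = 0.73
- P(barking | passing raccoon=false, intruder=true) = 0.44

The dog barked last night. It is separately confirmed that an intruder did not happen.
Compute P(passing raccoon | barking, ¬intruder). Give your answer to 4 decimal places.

By total probability over both values of passing raccoon:
  P(barking | ¬intruder) = 0.06·0.48 + 0.73·0.52
        = 0.028800 + 0.379600 = 0.408400
Keeping only the passing raccoon-present terms gives 0.379600, so
  P(passing raccoon | barking, ¬intruder) = 0.379600 / 0.408400 ≈ 0.9295

P(passing raccoon | barking, ¬intruder) ≈ 0.9295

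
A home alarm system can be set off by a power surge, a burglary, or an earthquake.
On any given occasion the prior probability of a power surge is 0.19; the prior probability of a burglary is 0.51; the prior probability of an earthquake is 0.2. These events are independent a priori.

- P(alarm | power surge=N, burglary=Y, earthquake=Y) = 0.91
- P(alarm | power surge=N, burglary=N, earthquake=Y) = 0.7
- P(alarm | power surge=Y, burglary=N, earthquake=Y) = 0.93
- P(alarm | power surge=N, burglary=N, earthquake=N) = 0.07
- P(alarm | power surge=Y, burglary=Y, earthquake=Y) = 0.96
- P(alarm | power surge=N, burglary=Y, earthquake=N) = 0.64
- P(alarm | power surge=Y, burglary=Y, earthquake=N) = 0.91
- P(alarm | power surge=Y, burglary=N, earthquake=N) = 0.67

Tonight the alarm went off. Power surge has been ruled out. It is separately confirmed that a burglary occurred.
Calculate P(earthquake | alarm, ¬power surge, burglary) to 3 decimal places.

P(earthquake | alarm, ¬power surge, burglary) ≈ 0.262

Sum P(alarm|·) weighted by the priors over both values of earthquake:
  P(alarm | ¬power surge, burglary) = 0.64*0.8 + 0.91*0.2
        = 0.512000 + 0.182000 = 0.694000
Configurations with earthquake contribute 0.182000, so
  P(earthquake | alarm, ¬power surge, burglary) = 0.182000 / 0.694000 ≈ 0.262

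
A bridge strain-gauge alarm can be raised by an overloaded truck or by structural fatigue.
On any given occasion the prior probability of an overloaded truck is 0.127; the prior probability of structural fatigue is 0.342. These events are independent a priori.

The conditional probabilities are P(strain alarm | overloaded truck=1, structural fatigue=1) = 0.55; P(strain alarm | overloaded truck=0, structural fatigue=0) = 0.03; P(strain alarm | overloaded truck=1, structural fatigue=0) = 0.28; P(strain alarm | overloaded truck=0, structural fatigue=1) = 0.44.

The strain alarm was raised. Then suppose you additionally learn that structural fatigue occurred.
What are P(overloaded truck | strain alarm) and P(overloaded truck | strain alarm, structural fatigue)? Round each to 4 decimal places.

P(strain alarm) = 0.03·0.873·0.658 + 0.44·0.873·0.342 + 0.28·0.127·0.658 + 0.55·0.127·0.342 = 0.017233 + 0.131369 + 0.023398 + 0.023889 = 0.195889
Restricting to configurations with overloaded truck present: 0.023398 + 0.023889 = 0.047287.
Hence the posterior is 0.047287/0.195889 ≈ 0.2414.

Now also conditioning on structural fatigue=true:
Sum P(strain alarm|·) weighted by the priors over both values of overloaded truck:
  P(strain alarm | structural fatigue) = 0.44×0.873 + 0.55×0.127
        = 0.384120 + 0.069850 = 0.453970
Configurations with overloaded truck contribute 0.069850, so
  P(overloaded truck | strain alarm, structural fatigue) = 0.069850 / 0.453970 ≈ 0.1539
Conditioning on structural fatigue lowers the posterior on overloaded truck: the classic explaining-away effect in a common-effect structure.

P(overloaded truck | strain alarm) ≈ 0.2414; P(overloaded truck | strain alarm, structural fatigue) ≈ 0.1539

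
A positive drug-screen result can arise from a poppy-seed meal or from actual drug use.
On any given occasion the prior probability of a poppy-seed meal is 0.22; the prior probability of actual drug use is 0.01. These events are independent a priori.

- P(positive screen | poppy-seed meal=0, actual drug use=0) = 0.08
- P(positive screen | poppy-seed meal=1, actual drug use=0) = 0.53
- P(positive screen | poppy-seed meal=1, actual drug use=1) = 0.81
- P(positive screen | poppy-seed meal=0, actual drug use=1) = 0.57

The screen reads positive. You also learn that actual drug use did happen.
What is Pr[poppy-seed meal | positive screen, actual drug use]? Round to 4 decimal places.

Sum P(positive screen|·) weighted by the priors over both values of poppy-seed meal:
  P(positive screen | actual drug use) = 0.57*0.78 + 0.81*0.22
        = 0.444600 + 0.178200 = 0.622800
Configurations with poppy-seed meal contribute 0.178200, so
  P(poppy-seed meal | positive screen, actual drug use) = 0.178200 / 0.622800 ≈ 0.2861

Pr[poppy-seed meal | positive screen, actual drug use] ≈ 0.2861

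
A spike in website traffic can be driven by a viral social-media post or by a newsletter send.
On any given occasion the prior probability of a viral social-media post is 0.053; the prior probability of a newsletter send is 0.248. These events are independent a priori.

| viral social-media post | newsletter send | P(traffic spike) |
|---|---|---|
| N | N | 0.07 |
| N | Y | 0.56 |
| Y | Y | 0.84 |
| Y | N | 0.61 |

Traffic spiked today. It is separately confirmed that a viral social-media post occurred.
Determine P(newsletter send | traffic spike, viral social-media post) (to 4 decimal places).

Sum P(traffic spike|·) weighted by the priors over both values of newsletter send:
  P(traffic spike | viral social-media post) = 0.61×0.752 + 0.84×0.248
        = 0.458720 + 0.208320 = 0.667040
The terms with newsletter send present sum to 0.208320, so
  P(newsletter send | traffic spike, viral social-media post) = 0.208320 / 0.667040 ≈ 0.3123

P(newsletter send | traffic spike, viral social-media post) ≈ 0.3123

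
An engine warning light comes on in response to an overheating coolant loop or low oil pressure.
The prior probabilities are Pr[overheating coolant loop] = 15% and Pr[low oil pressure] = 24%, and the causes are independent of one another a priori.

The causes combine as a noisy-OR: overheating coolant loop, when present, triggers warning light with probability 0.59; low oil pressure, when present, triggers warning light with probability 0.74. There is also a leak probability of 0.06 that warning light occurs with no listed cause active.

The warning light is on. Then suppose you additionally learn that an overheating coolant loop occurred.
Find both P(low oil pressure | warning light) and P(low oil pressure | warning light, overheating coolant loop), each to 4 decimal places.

Under noisy-OR, P(warning light | causes) = 1 − (1−0.06)·∏(1−qᵢ) over the active causes.
P(warning light) = 0.06·0.85·0.76 + 0.7556·0.85·0.24 + 0.6146·0.15·0.76 + 0.899796·0.15·0.24 = 0.038760 + 0.154142 + 0.070064 + 0.032393 = 0.295359
The low oil pressure-present share is 0.154142 + 0.032393 = 0.186535.
P(low oil pressure | warning light) = 0.186535 / 0.295359 ≈ 0.6316

With the extra evidence:
P(warning light | overheating coolant loop) = 0.6146·0.76 + 0.899796·0.24 = 0.467096 + 0.215951 = 0.683047
Of this, 0.215951 comes from 0.899796·0.24 (the low oil pressure=true cases).
P(low oil pressure | warning light, overheating coolant loop) = 0.215951 / 0.683047 ≈ 0.3162
This is intercausal reasoning (explaining away): once overheating coolant loop accounts for the warning light, low oil pressure becomes less likely.

P(low oil pressure | warning light) ≈ 0.6316; P(low oil pressure | warning light, overheating coolant loop) ≈ 0.3162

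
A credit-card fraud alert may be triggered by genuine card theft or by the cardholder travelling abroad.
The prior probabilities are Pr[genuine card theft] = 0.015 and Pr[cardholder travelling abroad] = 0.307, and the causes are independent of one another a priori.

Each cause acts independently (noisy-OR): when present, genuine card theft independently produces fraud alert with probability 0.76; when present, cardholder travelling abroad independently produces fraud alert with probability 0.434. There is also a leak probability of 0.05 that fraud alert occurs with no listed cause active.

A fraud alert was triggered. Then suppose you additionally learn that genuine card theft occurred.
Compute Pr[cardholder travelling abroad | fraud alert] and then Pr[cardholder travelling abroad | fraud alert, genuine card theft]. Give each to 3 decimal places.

Under noisy-OR, P(fraud alert | causes) = 1 − (1−0.05)·∏(1−qᵢ) over the active causes.
Numerator (weight on configurations with cardholder travelling abroad): 0.139797 + 0.004011 = 0.143808
The normalizing constant is 0.05*0.985*0.693 + 0.4623*0.985*0.307 + 0.772*0.015*0.693 + 0.870952*0.015*0.307 = 0.185963
Posterior = 0.143808 / 0.185963 ≈ 0.773

Now also conditioning on genuine card theft=true:
Weight on cardholder travelling abroad=true, given the evidence: 0.870952·0.307 = 0.267382
The normalizing constant is 0.772·0.693 + 0.870952·0.307 = 0.802378
P(cardholder travelling abroad | fraud alert, genuine card theft) = 0.267382/0.802378 ≈ 0.333

Pr[cardholder travelling abroad | fraud alert] ≈ 0.773; Pr[cardholder travelling abroad | fraud alert, genuine card theft] ≈ 0.333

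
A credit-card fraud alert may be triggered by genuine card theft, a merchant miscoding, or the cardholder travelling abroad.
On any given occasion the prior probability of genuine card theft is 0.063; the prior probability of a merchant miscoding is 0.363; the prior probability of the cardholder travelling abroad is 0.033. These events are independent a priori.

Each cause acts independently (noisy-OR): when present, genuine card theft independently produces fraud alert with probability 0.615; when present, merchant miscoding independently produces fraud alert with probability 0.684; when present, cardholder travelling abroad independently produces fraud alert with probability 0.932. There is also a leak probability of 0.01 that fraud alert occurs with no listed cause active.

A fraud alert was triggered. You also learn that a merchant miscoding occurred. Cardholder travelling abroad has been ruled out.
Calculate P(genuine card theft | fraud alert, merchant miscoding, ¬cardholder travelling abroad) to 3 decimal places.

Under noisy-OR, P(fraud alert | causes) = 1 − (1−0.01)·∏(1−qᵢ) over the active causes.
For the numerator, keep only genuine card theft=true terms: 0.879557×0.063 = 0.055412
The normalizing constant is 0.68716×0.937 + 0.879557×0.063 = 0.699281
Posterior = 0.055412 / 0.699281 ≈ 0.079

P(genuine card theft | fraud alert, merchant miscoding, ¬cardholder travelling abroad) ≈ 0.079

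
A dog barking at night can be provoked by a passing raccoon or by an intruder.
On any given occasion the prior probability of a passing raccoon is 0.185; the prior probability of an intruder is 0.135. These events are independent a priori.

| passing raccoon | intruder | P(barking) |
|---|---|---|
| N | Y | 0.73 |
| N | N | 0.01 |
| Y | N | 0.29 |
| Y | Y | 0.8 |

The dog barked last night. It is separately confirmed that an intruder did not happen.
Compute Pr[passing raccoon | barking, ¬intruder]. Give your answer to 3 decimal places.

Pr[passing raccoon | barking, ¬intruder] ≈ 0.868

For the numerator, keep only passing raccoon=true terms: 0.29*0.185 = 0.053650
Denominator P(barking | ¬intruder): 0.01*0.815 + 0.29*0.185 = 0.061800
P(passing raccoon | barking, ¬intruder) = 0.053650/0.061800 ≈ 0.868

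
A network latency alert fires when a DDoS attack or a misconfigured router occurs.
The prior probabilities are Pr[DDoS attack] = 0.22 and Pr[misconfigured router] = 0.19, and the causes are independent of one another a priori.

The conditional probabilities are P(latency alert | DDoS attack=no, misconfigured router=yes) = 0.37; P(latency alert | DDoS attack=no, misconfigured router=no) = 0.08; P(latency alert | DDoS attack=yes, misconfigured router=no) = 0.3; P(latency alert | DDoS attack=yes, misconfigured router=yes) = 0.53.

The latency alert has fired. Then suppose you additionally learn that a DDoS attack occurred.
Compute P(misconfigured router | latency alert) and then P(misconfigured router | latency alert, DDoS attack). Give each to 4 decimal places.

Enumerate the 4 (DDoS attack, misconfigured router) configurations and weight by the priors:
  P(latency alert) = 0.08×0.78×0.81 + 0.37×0.78×0.19 + 0.3×0.22×0.81 + 0.53×0.22×0.19
        = 0.050544 + 0.054834 + 0.053460 + 0.022154 = 0.180992
The terms with misconfigured router present sum to 0.076988, so
  P(misconfigured router | latency alert) = 0.076988 / 0.180992 ≈ 0.4254

With the extra evidence:
P(latency alert | DDoS attack) = 0.3×0.81 + 0.53×0.19 = 0.243000 + 0.100700 = 0.343700
Restricting to configurations with misconfigured router present: 0.53×0.19 = 0.100700.
P(misconfigured router | latency alert, DDoS attack) = 0.100700 / 0.343700 ≈ 0.2930
The drop from 0.4254 to 0.2930 is the explaining-away (discounting) effect.

P(misconfigured router | latency alert) ≈ 0.4254; P(misconfigured router | latency alert, DDoS attack) ≈ 0.2930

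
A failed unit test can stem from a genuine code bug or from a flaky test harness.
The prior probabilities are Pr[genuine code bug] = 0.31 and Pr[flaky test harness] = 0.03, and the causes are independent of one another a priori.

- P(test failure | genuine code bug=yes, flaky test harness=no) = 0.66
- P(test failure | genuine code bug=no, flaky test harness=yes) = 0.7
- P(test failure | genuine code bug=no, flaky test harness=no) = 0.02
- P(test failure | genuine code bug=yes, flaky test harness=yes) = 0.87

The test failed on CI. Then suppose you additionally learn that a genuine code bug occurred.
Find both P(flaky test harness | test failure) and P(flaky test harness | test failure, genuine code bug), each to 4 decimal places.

P(flaky test harness | test failure) ≈ 0.0963; P(flaky test harness | test failure, genuine code bug) ≈ 0.0392

P(test failure) = 0.02·0.69·0.97 + 0.7·0.69·0.03 + 0.66·0.31·0.97 + 0.87·0.31·0.03 = 0.013386 + 0.014490 + 0.198462 + 0.008091 = 0.234429
Of this, 0.022581 comes from 0.014490 + 0.008091 (the flaky test harness=true cases).
Hence the posterior is 0.022581/0.234429 ≈ 0.0963.

Now condition on the additional information:
Numerator (weight on configurations with flaky test harness): 0.87×0.03 = 0.026100
The normalizing constant is 0.66×0.97 + 0.87×0.03 = 0.666300
P(flaky test harness | test failure, genuine code bug) = 0.026100/0.666300 ≈ 0.0392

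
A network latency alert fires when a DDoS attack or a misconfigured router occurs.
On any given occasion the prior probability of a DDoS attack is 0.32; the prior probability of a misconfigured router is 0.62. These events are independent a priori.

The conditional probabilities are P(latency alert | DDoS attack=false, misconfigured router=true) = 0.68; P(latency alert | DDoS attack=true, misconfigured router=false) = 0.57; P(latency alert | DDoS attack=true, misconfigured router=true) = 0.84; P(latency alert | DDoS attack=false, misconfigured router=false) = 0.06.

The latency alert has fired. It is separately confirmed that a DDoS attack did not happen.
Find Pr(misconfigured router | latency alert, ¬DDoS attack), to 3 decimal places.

Sum P(latency alert|·) weighted by the priors over both values of misconfigured router:
  P(latency alert | ¬DDoS attack) = 0.06·0.38 + 0.68·0.62
        = 0.022800 + 0.421600 = 0.444400
Configurations with misconfigured router contribute 0.421600, so
  P(misconfigured router | latency alert, ¬DDoS attack) = 0.421600 / 0.444400 ≈ 0.949

Pr(misconfigured router | latency alert, ¬DDoS attack) ≈ 0.949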